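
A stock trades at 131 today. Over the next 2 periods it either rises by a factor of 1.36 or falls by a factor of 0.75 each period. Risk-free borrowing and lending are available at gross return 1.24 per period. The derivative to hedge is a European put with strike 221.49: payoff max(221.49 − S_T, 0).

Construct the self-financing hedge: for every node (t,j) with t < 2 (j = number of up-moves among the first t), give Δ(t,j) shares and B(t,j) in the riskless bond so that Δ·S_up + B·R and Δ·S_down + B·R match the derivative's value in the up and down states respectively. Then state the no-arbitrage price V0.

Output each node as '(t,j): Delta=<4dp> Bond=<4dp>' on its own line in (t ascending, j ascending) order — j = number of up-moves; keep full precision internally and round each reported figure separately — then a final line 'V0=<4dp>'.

No-arbitrage ⇒ martingale measure with p* = (R−d)/(u−d) = 0.8033.
Terminal payoffs: V(2,0)=147.8025, V(2,1)=87.8700, V(2,2)=0.0000
(1,0): S=98.2500. Δ = (V_up−V_dn)/(S_up−S_dn) = (87.8700−147.8025)/(133.6200−73.6875) = -1.0000. V = [p*·87.8700 + (1−p*)·147.8025]/1.24 = 80.3710. B = V − Δ·S = 178.6210.
(1,1): S=178.1600. Δ = (V_up−V_dn)/(S_up−S_dn) = (0.0000−87.8700)/(242.2976−133.6200) = -0.8085. V = [p*·0.0000 + (1−p*)·87.8700]/1.24 = 13.9402. B = V − Δ·S = 157.9894.
(0,0): S=131.0000. Δ = (V_up−V_dn)/(S_up−S_dn) = (13.9402−80.3710)/(178.1600−98.2500) = -0.8313. V = [p*·13.9402 + (1−p*)·80.3710]/1.24 = 21.7811. B = V − Δ·S = 130.6839.
Self-financing check: at every node Δ·S+B equals the discounted successor values.

(0,0): Delta=-0.8313 Bond=130.6839
(1,0): Delta=-1.0000 Bond=178.6210
(1,1): Delta=-0.8085 Bond=157.9894
V0=21.7811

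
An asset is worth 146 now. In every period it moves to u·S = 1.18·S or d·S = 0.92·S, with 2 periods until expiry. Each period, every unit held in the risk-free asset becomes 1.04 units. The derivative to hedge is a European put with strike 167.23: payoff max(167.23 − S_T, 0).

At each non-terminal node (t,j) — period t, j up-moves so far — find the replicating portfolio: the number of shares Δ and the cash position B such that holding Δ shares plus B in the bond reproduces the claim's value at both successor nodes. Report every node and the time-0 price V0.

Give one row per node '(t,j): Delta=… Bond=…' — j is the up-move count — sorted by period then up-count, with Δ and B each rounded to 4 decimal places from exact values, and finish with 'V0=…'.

(0,0): Delta=-0.5784 Bond=100.1650
(1,0): Delta=-1.0000 Bond=160.7981
(1,1): Delta=-0.1950 Bond=38.1074
V0=15.7155

Risk-neutral probability p* = (R−d)/(u−d) = (1.04−0.92)/(1.18−0.92) = 0.4615.
Terminal values V(2,·): V(2,0)=43.6556, V(2,1)=8.7324, V(2,2)=0.0000
(1,0): S=134.3200. Δ = (V_up−V_dn)/(S_up−S_dn) = (8.7324−43.6556)/(158.4976−123.5744) = -1.0000. V = [p*·8.7324 + (1−p*)·43.6556]/1.04 = 26.4781. B = V − Δ·S = 160.7981.
(1,1): S=172.2800. Δ = (V_up−V_dn)/(S_up−S_dn) = (0.0000−8.7324)/(203.2904−158.4976) = -0.1950. V = [p*·0.0000 + (1−p*)·8.7324]/1.04 = 4.5212. B = V − Δ·S = 38.1074.
(0,0): S=146.0000. Δ = (V_up−V_dn)/(S_up−S_dn) = (4.5212−26.4781)/(172.2800−134.3200) = -0.5784. V = [p*·4.5212 + (1−p*)·26.4781]/1.04 = 15.7155. B = V − Δ·S = 100.1650.
Self-financing check: at every node Δ·S+B equals the discounted successor values.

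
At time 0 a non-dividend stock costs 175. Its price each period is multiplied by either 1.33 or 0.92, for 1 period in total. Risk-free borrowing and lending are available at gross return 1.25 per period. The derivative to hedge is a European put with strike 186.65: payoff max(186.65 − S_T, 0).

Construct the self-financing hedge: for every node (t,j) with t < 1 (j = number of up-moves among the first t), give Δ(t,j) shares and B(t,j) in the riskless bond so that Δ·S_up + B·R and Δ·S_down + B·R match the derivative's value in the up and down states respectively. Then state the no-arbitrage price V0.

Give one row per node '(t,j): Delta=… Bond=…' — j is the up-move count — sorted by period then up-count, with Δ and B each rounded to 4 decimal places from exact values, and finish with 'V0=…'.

No-arbitrage ⇒ martingale measure with p* = (R−d)/(u−d) = 0.8049.
Payoff layer (t=1): V(1,0)=25.6500, V(1,1)=0.0000
(0,0): S=175.0000. Δ = (V_up−V_dn)/(S_up−S_dn) = (0.0000−25.6500)/(232.7500−161.0000) = -0.3575. V = [p*·0.0000 + (1−p*)·25.6500]/1.25 = 4.0039. B = V − Δ·S = 66.5649.
Check: Δ(0,0)·S0 + B(0,0) = 4.0039 = V0.

(0,0): Delta=-0.3575 Bond=66.5649
V0=4.0039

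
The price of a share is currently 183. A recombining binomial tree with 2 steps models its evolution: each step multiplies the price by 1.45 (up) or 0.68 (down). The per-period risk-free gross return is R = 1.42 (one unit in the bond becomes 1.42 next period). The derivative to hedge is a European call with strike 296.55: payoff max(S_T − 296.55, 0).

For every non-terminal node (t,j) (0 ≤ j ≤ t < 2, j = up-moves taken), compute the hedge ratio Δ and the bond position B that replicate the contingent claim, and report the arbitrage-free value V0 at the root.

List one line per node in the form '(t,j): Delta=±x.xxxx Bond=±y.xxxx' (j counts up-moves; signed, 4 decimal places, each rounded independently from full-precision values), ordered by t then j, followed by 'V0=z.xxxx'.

(0,0): Delta=0.4237 Bond=-37.1268
(1,0): Delta=0.0000 Bond=0.0000
(1,1): Delta=0.4317 Bond=-54.8574
V0=40.4027

Risk-neutral probability p* = (R−d)/(u−d) = (1.42−0.68)/(1.45−0.68) = 0.9610.
Payoff layer (t=2): V(2,0)=0.0000, V(2,1)=0.0000, V(2,2)=88.2075
(1,0): S=124.4400. Δ = (V_up−V_dn)/(S_up−S_dn) = (0.0000−0.0000)/(180.4380−84.6192) = 0.0000. V = [p*·0.0000 + (1−p*)·0.0000]/1.42 = 0.0000. B = V − Δ·S = 0.0000.
(1,1): S=265.3500. Δ = (V_up−V_dn)/(S_up−S_dn) = (88.2075−0.0000)/(384.7575−180.4380) = 0.4317. V = [p*·88.2075 + (1−p*)·0.0000]/1.42 = 59.6978. B = V − Δ·S = -54.8574.
(0,0): S=183.0000. Δ = (V_up−V_dn)/(S_up−S_dn) = (59.6978−0.0000)/(265.3500−124.4400) = 0.4237. V = [p*·59.6978 + (1−p*)·0.0000]/1.42 = 40.4027. B = V − Δ·S = -37.1268.
Each (Δ,B) replicates both successor values, so the strategy is self-financing and V0 is arbitrage-free.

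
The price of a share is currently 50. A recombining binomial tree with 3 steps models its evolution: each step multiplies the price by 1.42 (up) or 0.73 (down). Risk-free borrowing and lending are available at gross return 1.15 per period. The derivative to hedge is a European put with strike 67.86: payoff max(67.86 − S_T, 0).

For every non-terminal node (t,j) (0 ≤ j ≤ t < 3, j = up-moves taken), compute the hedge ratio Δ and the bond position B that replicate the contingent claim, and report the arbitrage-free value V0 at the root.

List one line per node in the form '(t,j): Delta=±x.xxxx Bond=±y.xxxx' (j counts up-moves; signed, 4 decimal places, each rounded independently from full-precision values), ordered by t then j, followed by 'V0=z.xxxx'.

(0,0): Delta=-0.3752 Bond=26.1856
(1,0): Delta=-0.8794 Bond=48.5175
(1,1): Delta=-0.2085 Bond=18.2822
(2,0): Delta=-1.0000 Bond=59.0087
(2,1): Delta=-0.8395 Bond=53.7293
(2,2): Delta=0.0000 Bond=0.0000
V0=7.4270

The replicating-portfolio and risk-neutral prices coincide; use p* = (1.15−0.73)/(1.42−0.73) = 0.6087 for the latter.
Payoff layer (t=3): V(3,0)=48.4092, V(3,1)=30.0241, V(3,2)=0.0000, V(3,3)=0.0000
  t=2,j=0: stock 26.6450 → up 37.8359 (V=30.0241), down 19.4508 (V=48.4092). Price 32.3637; hedge Δ=-1.0000, bond B=59.0087.
  t=2,j=1: stock 51.8300 → up 73.5986 (V=0.0000), down 37.8359 (V=30.0241). Price 10.2161; hedge Δ=-0.8395, bond B=53.7293.
  t=2,j=2: stock 100.8200 → up 143.1644 (V=0.0000), down 73.5986 (V=0.0000). Price 0.0000; hedge Δ=0.0000, bond B=0.0000.
  t=1,j=0: stock 36.5000 → up 51.8300 (V=10.2161), down 26.6450 (V=32.3637). Price 16.4196; hedge Δ=-0.8794, bond B=48.5175.
  t=1,j=1: stock 71.0000 → up 100.8200 (V=0.0000), down 51.8300 (V=10.2161). Price 3.4762; hedge Δ=-0.2085, bond B=18.2822.
  t=0,j=0: stock 50.0000 → up 71.0000 (V=3.4762), down 36.5000 (V=16.4196). Price 7.4270; hedge Δ=-0.3752, bond B=26.1856.
Each (Δ,B) replicates both successor values, so the strategy is self-financing and V0 is arbitrage-free.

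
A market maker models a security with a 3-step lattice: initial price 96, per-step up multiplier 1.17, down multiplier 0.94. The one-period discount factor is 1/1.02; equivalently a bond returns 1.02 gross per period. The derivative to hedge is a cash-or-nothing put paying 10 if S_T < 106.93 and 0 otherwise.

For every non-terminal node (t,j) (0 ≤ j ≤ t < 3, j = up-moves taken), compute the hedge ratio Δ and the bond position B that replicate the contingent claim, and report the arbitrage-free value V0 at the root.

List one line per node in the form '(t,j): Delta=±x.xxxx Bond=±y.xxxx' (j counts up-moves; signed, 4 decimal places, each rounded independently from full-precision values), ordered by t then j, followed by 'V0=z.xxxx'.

Risk-neutral probability p* = (R−d)/(u−d) = (1.02−0.94)/(1.17−0.94) = 0.3478.
Payoff layer (t=3): V(3,0)=10.0000, V(3,1)=10.0000, V(3,2)=0.0000, V(3,3)=0.0000
Node (2,0) S=84.8256: V=(p*·10.0000+(1−p*)·10.0000)/1.02=9.8039; Δ=(10.0000−10.0000)/(99.2460−79.7361)=0.0000; B=V−Δ·S=9.8039
Node (2,1) S=105.5808: V=(p*·0.0000+(1−p*)·10.0000)/1.02=6.3939; Δ=(0.0000−10.0000)/(123.5295−99.2460)=-0.4118; B=V−Δ·S=49.8721
Node (2,2) S=131.4144: V=(p*·0.0000+(1−p*)·0.0000)/1.02=0.0000; Δ=(0.0000−0.0000)/(153.7548−123.5295)=0.0000; B=V−Δ·S=0.0000
Node (1,0) S=90.2400: V=(p*·6.3939+(1−p*)·9.8039)/1.02=8.4488; Δ=(6.3939−9.8039)/(105.5808−84.8256)=-0.1643; B=V−Δ·S=23.2752
Node (1,1) S=112.3200: V=(p*·0.0000+(1−p*)·6.3939)/1.02=4.0881; Δ=(0.0000−6.3939)/(131.4144−105.5808)=-0.2475; B=V−Δ·S=31.8875
Node (0,0) S=96.0000: V=(p*·4.0881+(1−p*)·8.4488)/1.02=6.7962; Δ=(4.0881−8.4488)/(112.3200−90.2400)=-0.1975; B=V−Δ·S=25.7557
Check: Δ(0,0)·S0 + B(0,0) = 6.7962 = V0.

(0,0): Delta=-0.1975 Bond=25.7557
(1,0): Delta=-0.1643 Bond=23.2752
(1,1): Delta=-0.2475 Bond=31.8875
(2,0): Delta=0.0000 Bond=9.8039
(2,1): Delta=-0.4118 Bond=49.8721
(2,2): Delta=0.0000 Bond=0.0000
V0=6.7962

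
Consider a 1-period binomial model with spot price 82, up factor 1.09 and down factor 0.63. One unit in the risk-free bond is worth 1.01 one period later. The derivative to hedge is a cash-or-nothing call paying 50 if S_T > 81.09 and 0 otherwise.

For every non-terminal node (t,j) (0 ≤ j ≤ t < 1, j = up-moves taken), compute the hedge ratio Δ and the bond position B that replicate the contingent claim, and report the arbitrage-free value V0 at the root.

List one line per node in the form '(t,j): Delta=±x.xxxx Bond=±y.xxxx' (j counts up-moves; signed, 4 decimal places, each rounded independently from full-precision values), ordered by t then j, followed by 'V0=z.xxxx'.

(0,0): Delta=1.3256 Bond=-67.8003
V0=40.8954

The replicating-portfolio and risk-neutral prices coincide; use p* = (1.01−0.63)/(1.09−0.63) = 0.8261 for the latter.
Terminal values V(1,·): V(1,0)=0.0000, V(1,1)=50.0000
(0,0): S=82.0000. Δ = (V_up−V_dn)/(S_up−S_dn) = (50.0000−0.0000)/(89.3800−51.6600) = 1.3256. V = [p*·50.0000 + (1−p*)·0.0000]/1.01 = 40.8954. B = V − Δ·S = -67.8003.
The time-0 hedge costs 40.8954, which is the no-arbitrage price.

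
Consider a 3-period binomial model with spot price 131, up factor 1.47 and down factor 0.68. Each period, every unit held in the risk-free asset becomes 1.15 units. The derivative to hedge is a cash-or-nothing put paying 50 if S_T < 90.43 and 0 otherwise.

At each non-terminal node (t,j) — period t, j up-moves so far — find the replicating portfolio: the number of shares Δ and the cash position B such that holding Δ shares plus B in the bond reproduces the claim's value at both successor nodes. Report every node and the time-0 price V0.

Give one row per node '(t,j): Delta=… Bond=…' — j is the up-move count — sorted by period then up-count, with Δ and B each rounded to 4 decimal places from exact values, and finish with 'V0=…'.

(0,0): Delta=-0.1761 Bond=34.8784
(1,0): Delta=-0.3676 Bond=57.1681
(1,1): Delta=-0.1158 Bond=28.4962
(2,0): Delta=0.0000 Bond=43.4783
(2,1): Delta=-0.4833 Bond=80.9026
(2,2): Delta=0.0000 Bond=0.0000
V0=11.8125

The replicating-portfolio and risk-neutral prices coincide; use p* = (1.15−0.68)/(1.47−0.68) = 0.5949 for the latter.
Payoff layer (t=3): V(3,0)=50.0000, V(3,1)=50.0000, V(3,2)=0.0000, V(3,3)=0.0000
Node (2,0) S=60.5744: V=(p*·50.0000+(1−p*)·50.0000)/1.15=43.4783; Δ=(50.0000−50.0000)/(89.0444−41.1906)=0.0000; B=V−Δ·S=43.4783
Node (2,1) S=130.9476: V=(p*·0.0000+(1−p*)·50.0000)/1.15=17.6114; Δ=(0.0000−50.0000)/(192.4930−89.0444)=-0.4833; B=V−Δ·S=80.9026
Node (2,2) S=283.0779: V=(p*·0.0000+(1−p*)·0.0000)/1.15=0.0000; Δ=(0.0000−0.0000)/(416.1245−192.4930)=0.0000; B=V−Δ·S=0.0000
Node (1,0) S=89.0800: V=(p*·17.6114+(1−p*)·43.4783)/1.15=24.4253; Δ=(17.6114−43.4783)/(130.9476−60.5744)=-0.3676; B=V−Δ·S=57.1681
Node (1,1) S=192.5700: V=(p*·0.0000+(1−p*)·17.6114)/1.15=6.2033; Δ=(0.0000−17.6114)/(283.0779−130.9476)=-0.1158; B=V−Δ·S=28.4962
Node (0,0) S=131.0000: V=(p*·6.2033+(1−p*)·24.4253)/1.15=11.8125; Δ=(6.2033−24.4253)/(192.5700−89.0800)=-0.1761; B=V−Δ·S=34.8784
Check: Δ(0,0)·S0 + B(0,0) = 11.8125 = V0.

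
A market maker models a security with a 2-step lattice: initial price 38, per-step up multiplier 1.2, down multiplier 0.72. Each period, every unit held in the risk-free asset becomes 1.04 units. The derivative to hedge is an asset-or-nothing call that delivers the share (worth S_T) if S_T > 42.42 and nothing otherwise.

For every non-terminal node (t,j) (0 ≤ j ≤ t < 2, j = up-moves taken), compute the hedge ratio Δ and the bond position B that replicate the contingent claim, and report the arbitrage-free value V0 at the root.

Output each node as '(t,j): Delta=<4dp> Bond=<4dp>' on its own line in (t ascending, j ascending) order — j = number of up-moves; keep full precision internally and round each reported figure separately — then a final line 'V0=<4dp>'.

(0,0): Delta=1.9231 Bond=-50.5917
(1,0): Delta=0.0000 Bond=0.0000
(1,1): Delta=2.5000 Bond=-78.9231
V0=22.4852

Under the risk-neutral measure, an up-move has probability p* = (R−d)/(u−d) = 0.6667 and values discount at R = 1.04.
Terminal values V(2,·): V(2,0)=0.0000, V(2,1)=0.0000, V(2,2)=54.7200
  t=1,j=0: stock 27.3600 → up 32.8320 (V=0.0000), down 19.6992 (V=0.0000). Price 0.0000; hedge Δ=0.0000, bond B=0.0000.
  t=1,j=1: stock 45.6000 → up 54.7200 (V=54.7200), down 32.8320 (V=0.0000). Price 35.0769; hedge Δ=2.5000, bond B=-78.9231.
  t=0,j=0: stock 38.0000 → up 45.6000 (V=35.0769), down 27.3600 (V=0.0000). Price 22.4852; hedge Δ=1.9231, bond B=-50.5917.
Check: Δ(0,0)·S0 + B(0,0) = 22.4852 = V0.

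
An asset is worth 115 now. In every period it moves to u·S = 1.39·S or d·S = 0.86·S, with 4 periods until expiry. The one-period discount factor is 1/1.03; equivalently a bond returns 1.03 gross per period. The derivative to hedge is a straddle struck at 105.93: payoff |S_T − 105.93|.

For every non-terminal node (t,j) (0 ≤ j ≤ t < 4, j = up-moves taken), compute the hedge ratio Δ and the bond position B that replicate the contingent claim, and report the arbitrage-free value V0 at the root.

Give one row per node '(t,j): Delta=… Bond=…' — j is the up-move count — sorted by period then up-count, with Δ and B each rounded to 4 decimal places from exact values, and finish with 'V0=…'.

Since d<R<u, set p* = (R−d)/(u−d) = 0.3208; price each node as the discounted p*-expectation of its children.
At expiry t=4: V(4,0)=43.0241, V(4,1)=4.2564, V(4,2)=58.4028, V(4,3)=159.6777, V(4,4)=323.3662
  t=3,j=0: stock 73.1464 → up 101.6736 (V=4.2564), down 62.9059 (V=43.0241). Price 29.6982; hedge Δ=-1.0000, bond B=102.8447.
  t=3,j=1: stock 118.2251 → up 164.3328 (V=58.4028), down 101.6736 (V=4.2564). Price 20.9943; hedge Δ=0.8641, bond B=-81.1687.
  t=3,j=2: stock 191.0847 → up 265.6077 (V=159.6777), down 164.3328 (V=58.4028). Price 88.2400; hedge Δ=1.0000, bond B=-102.8447.
  t=3,j=3: stock 308.8462 → up 429.2962 (V=323.3662), down 265.6077 (V=159.6777). Price 206.0015; hedge Δ=1.0000, bond B=-102.8447.
  t=2,j=0: stock 85.0540 → up 118.2251 (V=20.9943), down 73.1464 (V=29.6982). Price 26.1227; hedge Δ=-0.1931, bond B=42.5452.
  t=2,j=1: stock 137.4710 → up 191.0847 (V=88.2400), down 118.2251 (V=20.9943). Price 41.3240; hedge Δ=0.9229, bond B=-85.5547.
  t=2,j=2: stock 222.1915 → up 308.8462 (V=206.0015), down 191.0847 (V=88.2400). Price 122.3423; hedge Δ=1.0000, bond B=-99.8492.
  t=1,j=0: stock 98.9000 → up 137.4710 (V=41.3240), down 85.0540 (V=26.1227). Price 30.0957; hedge Δ=0.2900, bond B=1.4141.
  t=1,j=1: stock 159.8500 → up 222.1915 (V=122.3423), down 137.4710 (V=41.3240). Price 65.3505; hedge Δ=0.9563, bond B=-87.5143.
  t=0,j=0: stock 115.0000 → up 159.8500 (V=65.3505), down 98.9000 (V=30.0957). Price 40.1979; hedge Δ=0.5784, bond B=-26.3205.
Each (Δ,B) replicates both successor values, so the strategy is self-financing and V0 is arbitrage-free.

(0,0): Delta=0.5784 Bond=-26.3205
(1,0): Delta=0.2900 Bond=1.4141
(1,1): Delta=0.9563 Bond=-87.5143
(2,0): Delta=-0.1931 Bond=42.5452
(2,1): Delta=0.9229 Bond=-85.5547
(2,2): Delta=1.0000 Bond=-99.8492
(3,0): Delta=-1.0000 Bond=102.8447
(3,1): Delta=0.8641 Bond=-81.1687
(3,2): Delta=1.0000 Bond=-102.8447
(3,3): Delta=1.0000 Bond=-102.8447
V0=40.1979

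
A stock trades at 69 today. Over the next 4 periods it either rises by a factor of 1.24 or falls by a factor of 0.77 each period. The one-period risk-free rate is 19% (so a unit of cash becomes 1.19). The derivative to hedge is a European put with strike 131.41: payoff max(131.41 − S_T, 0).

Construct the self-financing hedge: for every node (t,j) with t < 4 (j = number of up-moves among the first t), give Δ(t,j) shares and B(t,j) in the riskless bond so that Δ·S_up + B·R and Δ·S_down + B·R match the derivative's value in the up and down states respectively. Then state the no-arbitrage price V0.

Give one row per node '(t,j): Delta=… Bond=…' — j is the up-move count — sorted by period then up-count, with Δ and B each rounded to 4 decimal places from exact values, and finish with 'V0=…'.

(0,0): Delta=-0.5858 Bond=47.0373
(1,0): Delta=-1.0000 Bond=77.9808
(1,1): Delta=-0.5552 Bond=53.3545
(2,0): Delta=-1.0000 Bond=92.7971
(2,1): Delta=-1.0000 Bond=92.7971
(2,2): Delta=-0.5223 Bond=60.0032
(3,0): Delta=-1.0000 Bond=110.4286
(3,1): Delta=-1.0000 Bond=110.4286
(3,2): Delta=-1.0000 Bond=110.4286
(3,3): Delta=-0.4870 Bond=66.7580
V0=6.6170

No-arbitrage ⇒ martingale measure with p* = (R−d)/(u−d) = 0.8936.
Terminal payoffs: V(4,0)=107.1544, V(4,1)=92.3490, V(4,2)=68.5066, V(4,3)=30.1111, V(4,4)=0.0000
  t=3,j=0: stock 31.5008 → up 39.0610 (V=92.3490), down 24.2556 (V=107.1544). Price 78.9278; hedge Δ=-1.0000, bond B=110.4286.
  t=3,j=1: stock 50.7285 → up 62.9034 (V=68.5066), down 39.0610 (V=92.3490). Price 59.7000; hedge Δ=-1.0000, bond B=110.4286.
  t=3,j=2: stock 81.6927 → up 101.2989 (V=30.1111), down 62.9034 (V=68.5066). Price 28.7359; hedge Δ=-1.0000, bond B=110.4286.
  t=3,j=3: stock 131.5571 → up 163.1307 (V=0.0000), down 101.2989 (V=30.1111). Price 2.6919; hedge Δ=-0.4870, bond B=66.7580.
  t=2,j=0: stock 40.9101 → up 50.7285 (V=59.7000), down 31.5008 (V=78.9278). Price 51.8870; hedge Δ=-1.0000, bond B=92.7971.
  t=2,j=1: stock 65.8812 → up 81.6927 (V=28.7359), down 50.7285 (V=59.7000). Price 26.9159; hedge Δ=-1.0000, bond B=92.7971.
  t=2,j=2: stock 106.0944 → up 131.5571 (V=2.6919), down 81.6927 (V=28.7359). Price 4.5903; hedge Δ=-0.5223, bond B=60.0032.
  t=1,j=0: stock 53.1300 → up 65.8812 (V=26.9159), down 40.9101 (V=51.8870). Price 24.8508; hedge Δ=-1.0000, bond B=77.9808.
  t=1,j=1: stock 85.5600 → up 106.0944 (V=4.5903), down 65.8812 (V=26.9159). Price 5.8533; hedge Δ=-0.5552, bond B=53.3545.
  t=0,j=0: stock 69.0000 → up 85.5600 (V=5.8533), down 53.1300 (V=24.8508). Price 6.6170; hedge Δ=-0.5858, bond B=47.0373.
Self-financing check: at every node Δ·S+B equals the discounted successor values.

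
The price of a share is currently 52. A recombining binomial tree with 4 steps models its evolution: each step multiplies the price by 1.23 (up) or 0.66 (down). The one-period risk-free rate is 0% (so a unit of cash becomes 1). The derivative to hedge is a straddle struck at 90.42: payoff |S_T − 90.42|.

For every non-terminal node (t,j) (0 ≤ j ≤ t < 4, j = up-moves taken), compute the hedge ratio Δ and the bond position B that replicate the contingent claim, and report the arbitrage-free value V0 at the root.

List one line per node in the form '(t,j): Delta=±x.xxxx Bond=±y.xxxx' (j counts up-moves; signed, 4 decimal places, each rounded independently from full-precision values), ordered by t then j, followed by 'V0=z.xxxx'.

(0,0): Delta=-0.5904 Bond=76.3630
(1,0): Delta=-1.0000 Bond=90.4200
(1,1): Delta=-0.4417 Bond=66.8538
(2,0): Delta=-1.0000 Bond=90.4200
(2,1): Delta=-1.0000 Bond=90.4200
(2,2): Delta=-0.2391 Bond=50.9120
(3,0): Delta=-1.0000 Bond=90.4200
(3,1): Delta=-1.0000 Bond=90.4200
(3,2): Delta=-1.0000 Bond=90.4200
(3,3): Delta=0.0371 Bond=24.1860
V0=45.6615

The replicating-portfolio and risk-neutral prices coincide; use p* = (1−0.66)/(1.23−0.66) = 0.5965 for the latter.
At expiry t=4: V(4,0)=80.5531, V(4,1)=72.0318, V(4,2)=56.1510, V(4,3)=26.5550, V(4,4)=28.6011
  t=3,j=0: stock 14.9498 → up 18.3882 (V=72.0318), down 9.8669 (V=80.5531). Price 75.4702; hedge Δ=-1.0000, bond B=90.4200.
  t=3,j=1: stock 27.8610 → up 34.2690 (V=56.1510), down 18.3882 (V=72.0318). Price 62.5590; hedge Δ=-1.0000, bond B=90.4200.
  t=3,j=2: stock 51.9227 → up 63.8650 (V=26.5550), down 34.2690 (V=56.1510). Price 38.4973; hedge Δ=-1.0000, bond B=90.4200.
  t=3,j=3: stock 96.7651 → up 119.0211 (V=28.6011), down 63.8650 (V=26.5550). Price 27.7755; hedge Δ=0.0371, bond B=24.1860.
  t=2,j=0: stock 22.6512 → up 27.8610 (V=62.5590), down 14.9498 (V=75.4702). Price 67.7688; hedge Δ=-1.0000, bond B=90.4200.
  t=2,j=1: stock 42.2136 → up 51.9227 (V=38.4973), down 27.8610 (V=62.5590). Price 48.2064; hedge Δ=-1.0000, bond B=90.4200.
  t=2,j=2: stock 78.6708 → up 96.7651 (V=27.7755), down 51.9227 (V=38.4973). Price 32.1018; hedge Δ=-0.2391, bond B=50.9120.
  t=1,j=0: stock 34.3200 → up 42.2136 (V=48.2064), down 22.6512 (V=67.7688). Price 56.1000; hedge Δ=-1.0000, bond B=90.4200.
  t=1,j=1: stock 63.9600 → up 78.6708 (V=32.1018), down 42.2136 (V=48.2064). Price 38.6002; hedge Δ=-0.4417, bond B=66.8538.
  t=0,j=0: stock 52.0000 → up 63.9600 (V=38.6002), down 34.3200 (V=56.1000). Price 45.6615; hedge Δ=-0.5904, bond B=76.3630.
Check: Δ(0,0)·S0 + B(0,0) = 45.6615 = V0.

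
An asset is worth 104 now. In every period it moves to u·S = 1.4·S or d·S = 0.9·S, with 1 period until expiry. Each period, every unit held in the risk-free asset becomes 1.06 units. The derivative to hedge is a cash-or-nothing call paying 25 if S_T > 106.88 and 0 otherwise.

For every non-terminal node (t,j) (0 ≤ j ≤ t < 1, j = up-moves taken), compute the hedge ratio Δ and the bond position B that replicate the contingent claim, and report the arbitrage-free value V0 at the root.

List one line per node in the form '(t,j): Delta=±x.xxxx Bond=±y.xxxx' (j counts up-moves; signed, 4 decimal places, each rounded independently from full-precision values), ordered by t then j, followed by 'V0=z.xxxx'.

Since d<R<u, set p* = (R−d)/(u−d) = 0.3200; price each node as the discounted p*-expectation of its children.
Payoff layer (t=1): V(1,0)=0.0000, V(1,1)=25.0000
  t=0,j=0: stock 104.0000 → up 145.6000 (V=25.0000), down 93.6000 (V=0.0000). Price 7.5472; hedge Δ=0.4808, bond B=-42.4528.
The time-0 hedge costs 7.5472, which is the no-arbitrage price.

(0,0): Delta=0.4808 Bond=-42.4528
V0=7.5472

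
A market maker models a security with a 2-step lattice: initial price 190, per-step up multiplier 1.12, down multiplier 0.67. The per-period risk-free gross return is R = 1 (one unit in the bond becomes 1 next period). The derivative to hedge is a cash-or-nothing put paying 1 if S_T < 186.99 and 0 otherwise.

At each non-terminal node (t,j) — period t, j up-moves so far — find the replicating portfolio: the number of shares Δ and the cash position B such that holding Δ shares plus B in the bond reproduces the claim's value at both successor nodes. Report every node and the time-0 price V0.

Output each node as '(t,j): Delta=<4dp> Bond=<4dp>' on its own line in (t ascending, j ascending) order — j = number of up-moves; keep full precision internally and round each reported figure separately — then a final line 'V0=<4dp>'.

(0,0): Delta=-0.0086 Bond=2.0919
(1,0): Delta=0.0000 Bond=1.0000
(1,1): Delta=-0.0104 Bond=2.4889
V0=0.4622

Since d<R<u, set p* = (R−d)/(u−d) = 0.7333; price each node as the discounted p*-expectation of its children.
Terminal payoffs: V(2,0)=1.0000, V(2,1)=1.0000, V(2,2)=0.0000
Node (1,0) S=127.3000: V=(p*·1.0000+(1−p*)·1.0000)/1=1.0000; Δ=(1.0000−1.0000)/(142.5760−85.2910)=0.0000; B=V−Δ·S=1.0000
Node (1,1) S=212.8000: V=(p*·0.0000+(1−p*)·1.0000)/1=0.2667; Δ=(0.0000−1.0000)/(238.3360−142.5760)=-0.0104; B=V−Δ·S=2.4889
Node (0,0) S=190.0000: V=(p*·0.2667+(1−p*)·1.0000)/1=0.4622; Δ=(0.2667−1.0000)/(212.8000−127.3000)=-0.0086; B=V−Δ·S=2.0919
Self-financing check: at every node Δ·S+B equals the discounted successor values.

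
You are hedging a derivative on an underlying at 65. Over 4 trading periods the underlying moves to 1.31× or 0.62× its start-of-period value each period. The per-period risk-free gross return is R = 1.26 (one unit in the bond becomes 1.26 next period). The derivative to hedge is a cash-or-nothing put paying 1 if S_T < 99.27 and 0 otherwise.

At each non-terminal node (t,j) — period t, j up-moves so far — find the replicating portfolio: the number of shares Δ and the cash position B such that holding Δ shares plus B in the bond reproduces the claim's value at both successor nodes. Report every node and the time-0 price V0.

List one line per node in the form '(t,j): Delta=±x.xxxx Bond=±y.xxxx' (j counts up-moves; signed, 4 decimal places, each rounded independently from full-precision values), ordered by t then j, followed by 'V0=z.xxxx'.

The replicating-portfolio and risk-neutral prices coincide; use p* = (1.26−0.62)/(1.31−0.62) = 0.9275 for the latter.
Payoff layer (t=4): V(4,0)=1.0000, V(4,1)=1.0000, V(4,2)=1.0000, V(4,3)=1.0000, V(4,4)=0.0000
  t=3,j=0: stock 15.4913 → up 20.2936 (V=1.0000), down 9.6046 (V=1.0000). Price 0.7937; hedge Δ=0.0000, bond B=0.7937.
  t=3,j=1: stock 32.7317 → up 42.8785 (V=1.0000), down 20.2936 (V=1.0000). Price 0.7937; hedge Δ=0.0000, bond B=0.7937.
  t=3,j=2: stock 69.1588 → up 90.5981 (V=1.0000), down 42.8785 (V=1.0000). Price 0.7937; hedge Δ=0.0000, bond B=0.7937.
  t=3,j=3: stock 146.1259 → up 191.4249 (V=0.0000), down 90.5981 (V=1.0000). Price 0.0575; hedge Δ=-0.0099, bond B=1.5068.
  t=2,j=0: stock 24.9860 → up 32.7317 (V=0.7937), down 15.4913 (V=0.7937). Price 0.6299; hedge Δ=0.0000, bond B=0.6299.
  t=2,j=1: stock 52.7930 → up 69.1588 (V=0.7937), down 32.7317 (V=0.7937). Price 0.6299; hedge Δ=0.0000, bond B=0.6299.
  t=2,j=2: stock 111.5465 → up 146.1259 (V=0.0575), down 69.1588 (V=0.7937). Price 0.0880; hedge Δ=-0.0096, bond B=1.1548.
  t=1,j=0: stock 40.3000 → up 52.7930 (V=0.6299), down 24.9860 (V=0.6299). Price 0.4999; hedge Δ=0.0000, bond B=0.4999.
  t=1,j=1: stock 85.1500 → up 111.5465 (V=0.0880), down 52.7930 (V=0.6299). Price 0.1010; hedge Δ=-0.0092, bond B=0.8864.
  t=0,j=0: stock 65.0000 → up 85.1500 (V=0.1010), down 40.3000 (V=0.4999). Price 0.1031; hedge Δ=-0.0089, bond B=0.6812.
Each (Δ,B) replicates both successor values, so the strategy is self-financing and V0 is arbitrage-free.

(0,0): Delta=-0.0089 Bond=0.6812
(1,0): Delta=0.0000 Bond=0.4999
(1,1): Delta=-0.0092 Bond=0.8864
(2,0): Delta=0.0000 Bond=0.6299
(2,1): Delta=0.0000 Bond=0.6299
(2,2): Delta=-0.0096 Bond=1.1548
(3,0): Delta=0.0000 Bond=0.7937
(3,1): Delta=0.0000 Bond=0.7937
(3,2): Delta=0.0000 Bond=0.7937
(3,3): Delta=-0.0099 Bond=1.5068
V0=0.1031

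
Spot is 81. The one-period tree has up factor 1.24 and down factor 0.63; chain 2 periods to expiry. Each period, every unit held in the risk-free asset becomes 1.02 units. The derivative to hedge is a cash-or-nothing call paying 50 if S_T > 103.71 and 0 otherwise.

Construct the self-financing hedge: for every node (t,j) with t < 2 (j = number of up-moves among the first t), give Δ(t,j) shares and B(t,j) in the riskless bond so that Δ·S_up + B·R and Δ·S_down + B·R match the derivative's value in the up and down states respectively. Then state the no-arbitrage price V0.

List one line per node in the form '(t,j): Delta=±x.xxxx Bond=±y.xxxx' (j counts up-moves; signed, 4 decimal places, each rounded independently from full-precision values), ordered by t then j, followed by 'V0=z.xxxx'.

No-arbitrage ⇒ martingale measure with p* = (R−d)/(u−d) = 0.6393.
Terminal payoffs: V(2,0)=0.0000, V(2,1)=0.0000, V(2,2)=50.0000
  t=1,j=0: stock 51.0300 → up 63.2772 (V=0.0000), down 32.1489 (V=0.0000). Price 0.0000; hedge Δ=0.0000, bond B=0.0000.
  t=1,j=1: stock 100.4400 → up 124.5456 (V=50.0000), down 63.2772 (V=0.0000). Price 31.3404; hedge Δ=0.8161, bond B=-50.6268.
  t=0,j=0: stock 81.0000 → up 100.4400 (V=31.3404), down 51.0300 (V=0.0000). Price 19.6444; hedge Δ=0.6343, bond B=-31.7333.
Root portfolio cost Δ·81+B reproduces V0=19.6444.

(0,0): Delta=0.6343 Bond=-31.7333
(1,0): Delta=0.0000 Bond=0.0000
(1,1): Delta=0.8161 Bond=-50.6268
V0=19.6444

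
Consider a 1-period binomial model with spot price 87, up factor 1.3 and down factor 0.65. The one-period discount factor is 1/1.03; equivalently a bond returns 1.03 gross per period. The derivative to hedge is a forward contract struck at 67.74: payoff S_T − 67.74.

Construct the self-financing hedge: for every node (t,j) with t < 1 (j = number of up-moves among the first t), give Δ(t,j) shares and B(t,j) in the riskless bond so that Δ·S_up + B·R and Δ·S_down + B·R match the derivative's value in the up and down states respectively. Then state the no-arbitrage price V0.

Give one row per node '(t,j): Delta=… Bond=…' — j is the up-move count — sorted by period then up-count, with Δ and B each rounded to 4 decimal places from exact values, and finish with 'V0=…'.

(0,0): Delta=1.0000 Bond=-65.7670
V0=21.2330

Under the risk-neutral measure, an up-move has probability p* = (R−d)/(u−d) = 0.5846 and values discount at R = 1.03.
Terminal payoffs: V(1,0)=-11.1900, V(1,1)=45.3600
  t=0,j=0: stock 87.0000 → up 113.1000 (V=45.3600), down 56.5500 (V=-11.1900). Price 21.2330; hedge Δ=1.0000, bond B=-65.7670.
Self-financing check: at every node Δ·S+B equals the discounted successor values.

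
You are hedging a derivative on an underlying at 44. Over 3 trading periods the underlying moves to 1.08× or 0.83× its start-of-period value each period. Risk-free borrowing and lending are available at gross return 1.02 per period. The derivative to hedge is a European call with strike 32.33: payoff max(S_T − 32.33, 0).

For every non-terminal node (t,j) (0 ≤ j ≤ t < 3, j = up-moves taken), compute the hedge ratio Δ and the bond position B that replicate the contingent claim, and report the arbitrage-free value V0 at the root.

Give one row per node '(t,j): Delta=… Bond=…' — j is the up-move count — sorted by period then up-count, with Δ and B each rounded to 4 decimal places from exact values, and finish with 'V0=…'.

Under the risk-neutral measure, an up-move has probability p* = (R−d)/(u−d) = 0.7600 and values discount at R = 1.02.
Terminal payoffs: V(3,0)=0.0000, V(3,1)=0.4065, V(3,2)=10.2669, V(3,3)=23.0973
  t=2,j=0: stock 30.3116 → up 32.7365 (V=0.4065), down 25.1586 (V=0.0000). Price 0.3029; hedge Δ=0.0536, bond B=-1.3232.
  t=2,j=1: stock 39.4416 → up 42.5969 (V=10.2669), down 32.7365 (V=0.4065). Price 7.7455; hedge Δ=1.0000, bond B=-31.6961.
  t=2,j=2: stock 51.3216 → up 55.4273 (V=23.0973), down 42.5969 (V=10.2669). Price 19.6255; hedge Δ=1.0000, bond B=-31.6961.
  t=1,j=0: stock 36.5200 → up 39.4416 (V=7.7455), down 30.3116 (V=0.3029). Price 5.8424; hedge Δ=0.8152, bond B=-23.9280.
  t=1,j=1: stock 47.5200 → up 51.3216 (V=19.6255), down 39.4416 (V=7.7455). Price 16.4454; hedge Δ=1.0000, bond B=-31.0746.
  t=0,j=0: stock 44.0000 → up 47.5200 (V=16.4454), down 36.5200 (V=5.8424). Price 13.6281; hedge Δ=0.9639, bond B=-28.7837.
Check: Δ(0,0)·S0 + B(0,0) = 13.6281 = V0.

(0,0): Delta=0.9639 Bond=-28.7837
(1,0): Delta=0.8152 Bond=-23.9280
(1,1): Delta=1.0000 Bond=-31.0746
(2,0): Delta=0.0536 Bond=-1.3232
(2,1): Delta=1.0000 Bond=-31.6961
(2,2): Delta=1.0000 Bond=-31.6961
V0=13.6281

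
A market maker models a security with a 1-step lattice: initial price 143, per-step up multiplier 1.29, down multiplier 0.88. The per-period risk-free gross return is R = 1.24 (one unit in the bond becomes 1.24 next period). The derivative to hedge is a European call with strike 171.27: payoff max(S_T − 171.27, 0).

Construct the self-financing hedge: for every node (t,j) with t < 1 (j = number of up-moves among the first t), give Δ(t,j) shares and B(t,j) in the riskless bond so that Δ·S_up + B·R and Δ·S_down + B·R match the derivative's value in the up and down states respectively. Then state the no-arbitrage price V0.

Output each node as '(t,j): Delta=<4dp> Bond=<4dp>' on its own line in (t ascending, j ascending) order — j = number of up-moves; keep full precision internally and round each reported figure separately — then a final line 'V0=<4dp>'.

(0,0): Delta=0.2251 Bond=-22.8482
V0=9.3470

The replicating-portfolio and risk-neutral prices coincide; use p* = (1.24−0.88)/(1.29−0.88) = 0.8780 for the latter.
Terminal values V(1,·): V(1,0)=0.0000, V(1,1)=13.2000
Node (0,0) S=143.0000: V=(p*·13.2000+(1−p*)·0.0000)/1.24=9.3470; Δ=(13.2000−0.0000)/(184.4700−125.8400)=0.2251; B=V−Δ·S=-22.8482
Check: Δ(0,0)·S0 + B(0,0) = 9.3470 = V0.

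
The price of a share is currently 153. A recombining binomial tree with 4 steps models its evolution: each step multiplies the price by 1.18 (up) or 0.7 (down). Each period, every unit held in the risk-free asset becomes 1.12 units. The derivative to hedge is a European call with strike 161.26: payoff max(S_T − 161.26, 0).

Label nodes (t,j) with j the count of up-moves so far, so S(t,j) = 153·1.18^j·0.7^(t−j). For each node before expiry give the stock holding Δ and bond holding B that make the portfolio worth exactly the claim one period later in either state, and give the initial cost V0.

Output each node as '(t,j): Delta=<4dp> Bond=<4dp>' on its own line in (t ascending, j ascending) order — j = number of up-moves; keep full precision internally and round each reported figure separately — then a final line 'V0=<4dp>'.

The replicating-portfolio and risk-neutral prices coincide; use p* = (1.12−0.7)/(1.18−0.7) = 0.8750 for the latter.
Payoff layer (t=4): V(4,0)=0.0000, V(4,1)=0.0000, V(4,2)=0.0000, V(4,3)=14.7087, V(4,4)=135.3730
  t=3,j=0: stock 52.4790 → up 61.9252 (V=0.0000), down 36.7353 (V=0.0000). Price 0.0000; hedge Δ=0.0000, bond B=0.0000.
  t=3,j=1: stock 88.4646 → up 104.3882 (V=0.0000), down 61.9252 (V=0.0000). Price 0.0000; hedge Δ=0.0000, bond B=0.0000.
  t=3,j=2: stock 149.1260 → up 175.9687 (V=14.7087), down 104.3882 (V=0.0000). Price 11.4912; hedge Δ=0.2055, bond B=-19.1520.
  t=3,j=3: stock 251.3839 → up 296.6330 (V=135.3730), down 175.9687 (V=14.7087). Price 107.4018; hedge Δ=1.0000, bond B=-143.9821.
  t=2,j=0: stock 74.9700 → up 88.4646 (V=0.0000), down 52.4790 (V=0.0000). Price 0.0000; hedge Δ=0.0000, bond B=0.0000.
  t=2,j=1: stock 126.3780 → up 149.1260 (V=11.4912), down 88.4646 (V=0.0000). Price 8.9775; hedge Δ=0.1894, bond B=-14.9625.
  t=2,j=2: stock 213.0372 → up 251.3839 (V=107.4018), down 149.1260 (V=11.4912). Price 85.1901; hedge Δ=0.9379, bond B=-114.6235.
  t=1,j=0: stock 107.1000 → up 126.3780 (V=8.9775), down 74.9700 (V=0.0000). Price 7.0137; hedge Δ=0.1746, bond B=-11.6894.
  t=1,j=1: stock 180.5400 → up 213.0372 (V=85.1901), down 126.3780 (V=8.9775). Price 67.5567; hedge Δ=0.8795, bond B=-91.2196.
  t=0,j=0: stock 153.0000 → up 180.5400 (V=67.5567), down 107.1000 (V=7.0137). Price 53.5615; hedge Δ=0.8244, bond B=-72.5699.
The time-0 hedge costs 53.5615, which is the no-arbitrage price.

(0,0): Delta=0.8244 Bond=-72.5699
(1,0): Delta=0.1746 Bond=-11.6894
(1,1): Delta=0.8795 Bond=-91.2196
(2,0): Delta=0.0000 Bond=0.0000
(2,1): Delta=0.1894 Bond=-14.9625
(2,2): Delta=0.9379 Bond=-114.6235
(3,0): Delta=0.0000 Bond=0.0000
(3,1): Delta=0.0000 Bond=0.0000
(3,2): Delta=0.2055 Bond=-19.1520
(3,3): Delta=1.0000 Bond=-143.9821
V0=53.5615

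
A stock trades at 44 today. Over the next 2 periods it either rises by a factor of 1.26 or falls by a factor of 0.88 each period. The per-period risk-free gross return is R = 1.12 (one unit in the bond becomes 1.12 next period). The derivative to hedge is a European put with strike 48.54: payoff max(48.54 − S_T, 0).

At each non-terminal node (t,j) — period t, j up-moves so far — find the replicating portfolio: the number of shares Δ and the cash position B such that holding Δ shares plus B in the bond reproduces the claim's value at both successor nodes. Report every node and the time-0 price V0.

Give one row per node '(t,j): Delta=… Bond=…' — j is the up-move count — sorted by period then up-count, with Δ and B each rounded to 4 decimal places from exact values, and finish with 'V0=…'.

Since d<R<u, set p* = (R−d)/(u−d) = 0.6316; price each node as the discounted p*-expectation of its children.
At expiry t=2: V(2,0)=14.4664, V(2,1)=0.0000, V(2,2)=0.0000
(1,0): S=38.7200. Δ = (V_up−V_dn)/(S_up−S_dn) = (0.0000−14.4664)/(48.7872−34.0736) = -0.9832. V = [p*·0.0000 + (1−p*)·14.4664]/1.12 = 4.7587. B = V − Δ·S = 42.8282.
(1,1): S=55.4400. Δ = (V_up−V_dn)/(S_up−S_dn) = (0.0000−0.0000)/(69.8544−48.7872) = 0.0000. V = [p*·0.0000 + (1−p*)·0.0000]/1.12 = 0.0000. B = V − Δ·S = 0.0000.
(0,0): S=44.0000. Δ = (V_up−V_dn)/(S_up−S_dn) = (0.0000−4.7587)/(55.4400−38.7200) = -0.2846. V = [p*·0.0000 + (1−p*)·4.7587]/1.12 = 1.5654. B = V − Δ·S = 14.0882.
Each (Δ,B) replicates both successor values, so the strategy is self-financing and V0 is arbitrage-free.

(0,0): Delta=-0.2846 Bond=14.0882
(1,0): Delta=-0.9832 Bond=42.8282
(1,1): Delta=0.0000 Bond=0.0000
V0=1.5654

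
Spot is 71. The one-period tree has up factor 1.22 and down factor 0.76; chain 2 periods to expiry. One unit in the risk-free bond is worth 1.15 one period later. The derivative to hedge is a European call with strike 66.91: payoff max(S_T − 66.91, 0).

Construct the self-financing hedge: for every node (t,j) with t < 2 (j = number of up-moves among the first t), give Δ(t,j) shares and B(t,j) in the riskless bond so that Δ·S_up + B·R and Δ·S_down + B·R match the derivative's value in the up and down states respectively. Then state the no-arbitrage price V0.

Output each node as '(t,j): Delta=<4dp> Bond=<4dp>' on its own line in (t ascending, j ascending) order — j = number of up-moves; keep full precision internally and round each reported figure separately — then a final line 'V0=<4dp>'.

(0,0): Delta=0.8751 Bond=-41.0603
(1,0): Delta=0.0000 Bond=0.0000
(1,1): Delta=0.9729 Bond=-55.6946
V0=21.0704

Since d<R<u, set p* = (R−d)/(u−d) = 0.8478; price each node as the discounted p*-expectation of its children.
At expiry t=2: V(2,0)=0.0000, V(2,1)=0.0000, V(2,2)=38.7664
Node (1,0) S=53.9600: V=(p*·0.0000+(1−p*)·0.0000)/1.15=0.0000; Δ=(0.0000−0.0000)/(65.8312−41.0096)=0.0000; B=V−Δ·S=0.0000
Node (1,1) S=86.6200: V=(p*·38.7664+(1−p*)·0.0000)/1.15=28.5801; Δ=(38.7664−0.0000)/(105.6764−65.8312)=0.9729; B=V−Δ·S=-55.6946
Node (0,0) S=71.0000: V=(p*·28.5801+(1−p*)·0.0000)/1.15=21.0704; Δ=(28.5801−0.0000)/(86.6200−53.9600)=0.8751; B=V−Δ·S=-41.0603
Check: Δ(0,0)·S0 + B(0,0) = 21.0704 = V0.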